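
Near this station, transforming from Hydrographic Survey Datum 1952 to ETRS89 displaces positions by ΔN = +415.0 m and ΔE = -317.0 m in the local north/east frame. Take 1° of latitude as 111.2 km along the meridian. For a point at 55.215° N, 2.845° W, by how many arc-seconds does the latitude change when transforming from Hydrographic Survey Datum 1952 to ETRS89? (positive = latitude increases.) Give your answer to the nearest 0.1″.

Δφ = 13.4″

1° of latitude = 111.2 km, so Δφ = 415.0 / 111200 = 0.0037320° = 13.435″.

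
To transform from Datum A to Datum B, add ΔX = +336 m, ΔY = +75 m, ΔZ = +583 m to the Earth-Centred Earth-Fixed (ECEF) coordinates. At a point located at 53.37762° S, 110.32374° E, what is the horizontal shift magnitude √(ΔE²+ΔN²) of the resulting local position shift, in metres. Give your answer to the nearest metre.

461 m

The local east axis at (φ, λ) is (−sin λ, cos λ, 0), so ΔE = −sin(110.32374°)·336 + cos(110.32374°)·75 = -341.13 m.
The local north axis is (−sin φ cos λ, −sin φ sin λ, cos φ), giving ΔN = -93.662 + 56.446 + 347.782 = 310.57 m.
Horizontal magnitude = √(ΔE² + ΔN²) = √((-341.13)² + 310.57²) = 461.33 m.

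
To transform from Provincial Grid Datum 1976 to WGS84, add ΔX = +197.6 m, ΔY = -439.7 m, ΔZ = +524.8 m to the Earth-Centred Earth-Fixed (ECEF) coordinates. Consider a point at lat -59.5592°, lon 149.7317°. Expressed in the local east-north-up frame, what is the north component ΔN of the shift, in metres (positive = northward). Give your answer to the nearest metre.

ΔN = -72 m

The local north axis is (−sin φ cos λ, −sin φ sin λ, cos φ), giving ΔN = -147.137 − 191.080 + 265.889 = -72.33 m.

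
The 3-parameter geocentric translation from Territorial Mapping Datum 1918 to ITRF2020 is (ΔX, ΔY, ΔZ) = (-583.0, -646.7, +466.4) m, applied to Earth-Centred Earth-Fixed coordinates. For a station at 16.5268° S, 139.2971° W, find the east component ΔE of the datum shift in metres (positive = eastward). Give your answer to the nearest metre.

At φ = -16.5268°, λ = -139.2971°: sin φ = -0.284464, cos φ = 0.958687, sin λ = -0.652137, cos λ = -0.758101.
ΔE = −sin λ·ΔX + cos λ·ΔY = −(-0.652137)·(-583.0) + (-0.758101)·(-646.7) = 110.07 m.

ΔE = 110 m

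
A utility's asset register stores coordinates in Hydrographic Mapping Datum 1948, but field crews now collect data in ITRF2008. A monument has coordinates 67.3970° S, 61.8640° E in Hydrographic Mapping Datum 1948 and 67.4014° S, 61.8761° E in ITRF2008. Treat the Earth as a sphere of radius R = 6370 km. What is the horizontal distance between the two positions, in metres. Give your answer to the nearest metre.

Δφ = -67.4014° − -67.3970° = -0.0044°; Δλ = 61.8761° − 61.8640° = +0.0121°.
1° along a meridian = πR/180 = 111177 m.
ΔN = Δφ × 111177 = -489.2 m; ΔE = Δλ × 111177 × cos(-67.3970°) = +0.0121 × 111177 × 0.384344 = 517.0 m.
Distance = √(ΔE² + ΔN²) = √(517.0² + (-489.2)²) = 711.8 m.

712 m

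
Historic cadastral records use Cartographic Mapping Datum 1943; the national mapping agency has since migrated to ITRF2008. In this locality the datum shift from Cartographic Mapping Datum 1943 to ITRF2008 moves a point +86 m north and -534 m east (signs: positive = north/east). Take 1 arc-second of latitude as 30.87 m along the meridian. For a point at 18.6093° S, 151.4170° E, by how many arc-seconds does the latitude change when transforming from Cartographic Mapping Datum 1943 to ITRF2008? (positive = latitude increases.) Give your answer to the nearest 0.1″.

1″ of latitude = 30.87 m, so Δφ = 86.0 / 30.87 = 2.786″.

Δφ = 2.8″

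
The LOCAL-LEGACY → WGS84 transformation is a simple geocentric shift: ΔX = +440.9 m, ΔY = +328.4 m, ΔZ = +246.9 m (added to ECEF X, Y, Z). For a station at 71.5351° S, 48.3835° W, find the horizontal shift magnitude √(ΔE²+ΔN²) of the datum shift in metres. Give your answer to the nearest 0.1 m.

At φ = -71.5351°, λ = -48.3835°: sin φ = -0.948518, cos φ = 0.316724, sin λ = -0.747607, cos λ = 0.664142.
ΔE = −sin λ·ΔX + cos λ·ΔY = −(-0.747607)·(440.9) + (0.664142)·(328.4) = 547.72 m.
ΔN = −sin φ cos λ·ΔX − sin φ sin λ·ΔY + cos φ·ΔZ = −(-0.948518)(0.664142)(440.9) − (-0.948518)(-0.747607)(328.4) + (0.316724)(246.9) = 123.07 m.
Horizontal magnitude = √(ΔE² + ΔN²) = √(547.72² + 123.07²) = 561.38 m.

561.4 m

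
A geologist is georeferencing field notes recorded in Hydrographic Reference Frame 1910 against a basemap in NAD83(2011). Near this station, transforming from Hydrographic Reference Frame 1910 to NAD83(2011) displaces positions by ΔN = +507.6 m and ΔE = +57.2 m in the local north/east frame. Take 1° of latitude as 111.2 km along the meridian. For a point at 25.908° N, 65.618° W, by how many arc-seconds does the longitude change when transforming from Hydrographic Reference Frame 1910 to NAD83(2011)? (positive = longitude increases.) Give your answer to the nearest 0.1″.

Δλ = 2.1″

At latitude 25.908°, cos φ = 0.899497.
1° of longitude at this latitude = 111.2 × cos φ = 100.02 km, so Δλ = 57.2 / 100024.0 = 0.0005719° = 2.059″.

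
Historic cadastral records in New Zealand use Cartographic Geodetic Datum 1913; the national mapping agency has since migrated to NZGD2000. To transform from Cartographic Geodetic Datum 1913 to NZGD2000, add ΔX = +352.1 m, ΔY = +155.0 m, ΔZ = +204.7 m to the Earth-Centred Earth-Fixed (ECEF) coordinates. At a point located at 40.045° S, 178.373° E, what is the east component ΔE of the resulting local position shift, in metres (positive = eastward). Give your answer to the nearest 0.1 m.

The local east axis at (φ, λ) is (−sin λ, cos λ, 0), so ΔE = −sin(178.373°)·352.1 + cos(178.373°)·155.0 = -164.93 m.

ΔE = -164.9 m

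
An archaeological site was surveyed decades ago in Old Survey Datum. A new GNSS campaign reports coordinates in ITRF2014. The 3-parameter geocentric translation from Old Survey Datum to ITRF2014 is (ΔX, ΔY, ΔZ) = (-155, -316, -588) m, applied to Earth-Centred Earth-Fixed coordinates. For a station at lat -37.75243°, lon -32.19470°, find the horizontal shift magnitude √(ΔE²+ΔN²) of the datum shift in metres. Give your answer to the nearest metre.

At φ = -37.75243°, λ = -32.19470°: sin φ = -0.612251, cos φ = 0.790664, sin λ = -0.532798, cos λ = 0.846242.
ΔE = −sin λ·ΔX + cos λ·ΔY = −(-0.532798)·(-155) + (0.846242)·(-316) = -350.00 m.
ΔN = −sin φ cos λ·ΔX − sin φ sin λ·ΔY + cos φ·ΔZ = −(-0.612251)(0.846242)(-155) − (-0.612251)(-0.532798)(-316) + (0.790664)(-588) = -442.14 m.
Horizontal magnitude = √(ΔE² + ΔN²) = √((-350.00)² + (-442.14)²) = 563.90 m.

564 m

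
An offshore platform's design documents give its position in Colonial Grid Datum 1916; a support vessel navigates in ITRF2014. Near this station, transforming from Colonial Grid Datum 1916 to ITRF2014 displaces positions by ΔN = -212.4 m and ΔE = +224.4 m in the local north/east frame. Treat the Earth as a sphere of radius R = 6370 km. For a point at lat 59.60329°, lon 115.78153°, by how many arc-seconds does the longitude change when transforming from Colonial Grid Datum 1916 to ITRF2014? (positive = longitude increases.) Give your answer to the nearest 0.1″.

Δλ = 14.4″

At latitude 59.60329°, cos φ = 0.505984.
One radian of longitude at latitude φ spans R cos φ, so Δλ = ΔE / (R cos φ) = 224.4 / (6370000 × 0.505984) = 6.9622e-05 rad = 14.361″.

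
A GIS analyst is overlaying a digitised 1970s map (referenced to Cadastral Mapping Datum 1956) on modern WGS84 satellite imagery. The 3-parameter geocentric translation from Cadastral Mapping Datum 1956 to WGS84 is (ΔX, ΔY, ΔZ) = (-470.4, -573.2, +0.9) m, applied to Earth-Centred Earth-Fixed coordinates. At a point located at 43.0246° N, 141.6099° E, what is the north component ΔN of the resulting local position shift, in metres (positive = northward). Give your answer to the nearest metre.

ΔN = -8 m

The local north axis is (−sin φ cos λ, −sin φ sin λ, cos φ), giving ΔN = -251.568 + 242.879 + 0.658 = -8.03 m.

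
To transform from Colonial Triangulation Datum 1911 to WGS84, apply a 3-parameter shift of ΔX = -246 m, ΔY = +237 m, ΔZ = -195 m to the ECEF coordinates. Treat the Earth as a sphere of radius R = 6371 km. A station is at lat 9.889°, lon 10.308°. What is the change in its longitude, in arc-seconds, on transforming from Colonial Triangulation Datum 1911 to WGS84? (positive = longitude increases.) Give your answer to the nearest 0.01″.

sin φ = 0.171740, cos φ = 0.985142, sin λ = 0.178940, cos λ = 0.983860.
East component: ΔE = −sin λ·ΔX + cos λ·ΔY = −(0.178940)(-246) + (0.983860)(237) = 277.19 m.
1° of latitude spans πR/180 = 111195 m; at latitude φ, 1° of longitude spans that × cos φ = 109542.8 m, so Δλ = 277.19 / 109542.8 × 3600 = 9.110″.

Δλ = 9.11″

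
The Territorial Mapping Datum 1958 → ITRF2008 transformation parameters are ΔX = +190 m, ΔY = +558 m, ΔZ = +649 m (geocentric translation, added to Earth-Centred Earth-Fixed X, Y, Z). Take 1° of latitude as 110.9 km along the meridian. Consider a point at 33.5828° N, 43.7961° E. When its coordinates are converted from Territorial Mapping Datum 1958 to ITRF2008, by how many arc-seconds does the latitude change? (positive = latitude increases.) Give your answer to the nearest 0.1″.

sin φ = 0.553141, cos φ = 0.833087, sin λ = 0.692094, cos λ = 0.721807.
North component: ΔN = −sin φ cos λ·ΔX − sin φ sin λ·ΔY + cos φ·ΔZ = −(0.553141)(0.721807)(190) − (0.553141)(0.692094)(558) + (0.833087)(649) = 251.20 m.
1° of latitude spans 110900 m, so Δφ = 251.20 / 110900 × 3600 = 8.154″.

Δφ = 8.2″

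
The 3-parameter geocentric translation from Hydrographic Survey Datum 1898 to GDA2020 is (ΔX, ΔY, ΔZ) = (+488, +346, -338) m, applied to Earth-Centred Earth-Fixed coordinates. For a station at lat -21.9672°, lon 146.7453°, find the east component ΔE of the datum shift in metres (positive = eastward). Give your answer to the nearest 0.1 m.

ΔE = -556.9 m

The local east axis at (φ, λ) is (−sin λ, cos λ, 0), so ΔE = −sin(146.7453°)·488 + cos(146.7453°)·346 = -556.94 m.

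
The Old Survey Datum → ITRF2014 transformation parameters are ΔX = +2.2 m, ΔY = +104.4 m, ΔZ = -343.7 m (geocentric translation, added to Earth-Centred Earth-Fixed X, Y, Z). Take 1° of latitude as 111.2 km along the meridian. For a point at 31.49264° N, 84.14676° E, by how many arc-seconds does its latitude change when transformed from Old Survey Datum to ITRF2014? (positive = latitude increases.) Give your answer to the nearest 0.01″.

sin φ = 0.522389, cos φ = 0.852707, sin λ = 0.994786, cos λ = 0.101981.
North component: ΔN = −sin φ cos λ·ΔX − sin φ sin λ·ΔY + cos φ·ΔZ = −(0.522389)(0.101981)(2.2) − (0.522389)(0.994786)(104.4) + (0.852707)(-343.7) = -347.45 m.
1° of latitude spans 111200 m, so Δφ = -347.45 / 111200 × 3600 = -11.248″.

Δφ = -11.25″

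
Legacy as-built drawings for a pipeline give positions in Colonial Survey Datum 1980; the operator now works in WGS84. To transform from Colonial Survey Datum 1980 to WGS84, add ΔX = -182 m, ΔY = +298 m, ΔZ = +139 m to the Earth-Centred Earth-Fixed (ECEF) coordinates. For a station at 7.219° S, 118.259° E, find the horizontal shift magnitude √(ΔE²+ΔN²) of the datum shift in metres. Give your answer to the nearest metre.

The local east axis at (φ, λ) is (−sin λ, cos λ, 0), so ΔE = −sin(118.259°)·(-182) + cos(118.259°)·298 = 19.22 m.
The local north axis is (−sin φ cos λ, −sin φ sin λ, cos φ), giving ΔN = 10.828 + 32.984 + 137.898 = 181.71 m.
Horizontal magnitude = √(ΔE² + ΔN²) = √(19.22² + 181.71²) = 182.72 m.

183 m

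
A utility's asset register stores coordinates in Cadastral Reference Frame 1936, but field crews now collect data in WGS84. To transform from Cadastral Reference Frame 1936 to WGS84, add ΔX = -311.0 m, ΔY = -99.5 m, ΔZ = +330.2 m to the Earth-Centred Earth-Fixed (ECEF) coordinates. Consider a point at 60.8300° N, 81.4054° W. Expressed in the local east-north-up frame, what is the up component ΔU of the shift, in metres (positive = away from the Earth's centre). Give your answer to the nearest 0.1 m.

The local up (radial) axis is (cos φ cos λ, cos φ sin λ, sin φ), giving ΔU = -22.653 + 47.952 + 288.323 = 313.62 m.

ΔU = 313.6 m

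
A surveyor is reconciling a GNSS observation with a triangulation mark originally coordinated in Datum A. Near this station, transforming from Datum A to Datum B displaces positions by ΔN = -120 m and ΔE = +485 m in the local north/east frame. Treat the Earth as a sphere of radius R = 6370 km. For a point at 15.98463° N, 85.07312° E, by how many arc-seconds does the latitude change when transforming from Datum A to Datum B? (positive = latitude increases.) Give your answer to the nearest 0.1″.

On a sphere of radius R, 1 rad of latitude = R, so Δφ = ΔN / R = -120.0 / 6370000 = -1.8838e-05 rad = -3.886″.

Δφ = -3.9″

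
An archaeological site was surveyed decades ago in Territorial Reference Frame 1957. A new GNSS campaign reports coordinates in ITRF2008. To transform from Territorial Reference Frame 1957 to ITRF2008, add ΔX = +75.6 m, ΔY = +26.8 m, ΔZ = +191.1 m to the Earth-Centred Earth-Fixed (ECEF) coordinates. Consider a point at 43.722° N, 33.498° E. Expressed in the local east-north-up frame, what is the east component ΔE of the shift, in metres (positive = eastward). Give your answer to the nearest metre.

ΔE = -19 m

At φ = 43.722°, λ = 33.498°: sin φ = 0.691160, cos φ = 0.722702, sin λ = 0.551908, cos λ = 0.833905.
ΔE = −sin λ·ΔX + cos λ·ΔY = −(0.551908)·(75.6) + (0.833905)·(26.8) = -19.38 m.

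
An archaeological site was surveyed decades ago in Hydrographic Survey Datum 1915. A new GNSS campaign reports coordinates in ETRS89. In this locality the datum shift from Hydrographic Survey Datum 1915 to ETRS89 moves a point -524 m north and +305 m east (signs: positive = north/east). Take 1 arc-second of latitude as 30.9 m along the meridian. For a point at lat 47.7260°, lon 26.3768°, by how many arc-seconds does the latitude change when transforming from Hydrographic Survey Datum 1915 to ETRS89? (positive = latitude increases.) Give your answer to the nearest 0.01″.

Δφ = -16.96″

1″ of latitude = 30.90 m, so Δφ = -524.0 / 30.90 = -16.958″.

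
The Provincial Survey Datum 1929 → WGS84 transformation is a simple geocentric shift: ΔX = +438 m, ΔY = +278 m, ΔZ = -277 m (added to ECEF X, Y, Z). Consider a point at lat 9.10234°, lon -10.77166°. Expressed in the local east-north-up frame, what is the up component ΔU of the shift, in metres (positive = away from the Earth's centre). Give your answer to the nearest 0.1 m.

ΔU = 329.7 m

At φ = 9.10234°, λ = -10.77166°: sin φ = 0.158198, cos φ = 0.987407, sin λ = -0.186895, cos λ = 0.982380.
ΔU = cos φ cos λ·ΔX + cos φ sin λ·ΔY + sin φ·ΔZ = (0.987407)(0.982380)(438) + (0.987407)(-0.186895)(278) + (0.158198)(-277) = 329.74 m.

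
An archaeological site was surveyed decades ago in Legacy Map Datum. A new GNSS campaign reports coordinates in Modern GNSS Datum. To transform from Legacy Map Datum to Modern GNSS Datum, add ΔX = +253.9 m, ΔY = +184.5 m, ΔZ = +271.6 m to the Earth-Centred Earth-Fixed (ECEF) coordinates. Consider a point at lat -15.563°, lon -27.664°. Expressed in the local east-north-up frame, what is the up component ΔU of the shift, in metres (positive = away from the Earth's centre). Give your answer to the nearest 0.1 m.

ΔU = 61.2 m

The local up (radial) axis is (cos φ cos λ, cos φ sin λ, sin φ), giving ΔU = 216.631 − 82.520 − 72.870 = 61.24 m.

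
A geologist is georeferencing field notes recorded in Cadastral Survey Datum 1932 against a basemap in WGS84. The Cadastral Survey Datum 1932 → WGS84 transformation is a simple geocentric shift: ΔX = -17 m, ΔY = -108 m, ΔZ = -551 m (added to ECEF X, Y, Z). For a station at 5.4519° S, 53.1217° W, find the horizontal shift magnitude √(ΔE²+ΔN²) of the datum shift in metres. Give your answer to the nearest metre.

547 m

The local east axis at (φ, λ) is (−sin λ, cos λ, 0), so ΔE = −sin(-53.1217°)·(-17) + cos(-53.1217°)·(-108) = -78.41 m.
The local north axis is (−sin φ cos λ, −sin φ sin λ, cos φ), giving ΔN = -0.969 + 8.208 − 548.507 = -541.27 m.
Horizontal magnitude = √(ΔE² + ΔN²) = √((-78.41)² + (-541.27)²) = 546.92 m.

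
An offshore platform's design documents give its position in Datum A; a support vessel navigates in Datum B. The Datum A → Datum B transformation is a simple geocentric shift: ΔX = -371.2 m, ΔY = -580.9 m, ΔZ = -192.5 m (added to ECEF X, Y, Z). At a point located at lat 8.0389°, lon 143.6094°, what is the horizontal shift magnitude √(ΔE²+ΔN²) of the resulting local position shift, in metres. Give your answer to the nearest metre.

712 m

At φ = 8.0389°, λ = 143.6094°: sin φ = 0.139845, cos φ = 0.990173, sin λ = 0.593287, cos λ = -0.804991.
ΔE = −sin λ·ΔX + cos λ·ΔY = −(0.593287)·(-371.2) + (-0.804991)·(-580.9) = 687.85 m.
ΔN = −sin φ cos λ·ΔX − sin φ sin λ·ΔY + cos φ·ΔZ = −(0.139845)(-0.804991)(-371.2) − (0.139845)(0.593287)(-580.9) + (0.990173)(-192.5) = -184.20 m.
Horizontal magnitude = √(ΔE² + ΔN²) = √(687.85² + (-184.20)²) = 712.08 m.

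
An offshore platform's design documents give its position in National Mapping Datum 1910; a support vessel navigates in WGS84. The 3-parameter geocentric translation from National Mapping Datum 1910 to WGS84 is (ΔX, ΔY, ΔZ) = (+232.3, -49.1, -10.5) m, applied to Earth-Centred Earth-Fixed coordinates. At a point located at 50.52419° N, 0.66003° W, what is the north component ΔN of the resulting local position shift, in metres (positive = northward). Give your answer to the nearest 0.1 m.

ΔN = -186.4 m

The local north axis is (−sin φ cos λ, −sin φ sin λ, cos φ), giving ΔN = -179.299 − 0.437 − 6.675 = -186.41 m.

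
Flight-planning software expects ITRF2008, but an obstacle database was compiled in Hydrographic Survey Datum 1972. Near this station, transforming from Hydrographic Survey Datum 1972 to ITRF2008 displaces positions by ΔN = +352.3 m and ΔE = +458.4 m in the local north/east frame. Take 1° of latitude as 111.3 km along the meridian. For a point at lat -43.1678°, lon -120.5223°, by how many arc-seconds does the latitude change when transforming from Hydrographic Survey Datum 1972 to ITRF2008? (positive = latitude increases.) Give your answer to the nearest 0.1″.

1° of latitude = 111.3 km, so Δφ = 352.3 / 111300 = 0.0031653° = 11.395″.

Δφ = 11.4″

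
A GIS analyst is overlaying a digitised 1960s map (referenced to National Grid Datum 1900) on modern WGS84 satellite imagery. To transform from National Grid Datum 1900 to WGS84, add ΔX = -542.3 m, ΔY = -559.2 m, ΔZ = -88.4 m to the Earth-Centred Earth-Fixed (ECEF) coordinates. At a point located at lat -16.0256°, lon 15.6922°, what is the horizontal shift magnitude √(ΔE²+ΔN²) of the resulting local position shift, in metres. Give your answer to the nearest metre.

476 m

The local east axis at (φ, λ) is (−sin λ, cos λ, 0), so ΔE = −sin(15.6922°)·(-542.3) + cos(15.6922°)·(-559.2) = -391.68 m.
The local north axis is (−sin φ cos λ, −sin φ sin λ, cos φ), giving ΔN = -144.131 − 41.754 − 84.965 = -270.85 m.
Horizontal magnitude = √(ΔE² + ΔN²) = √((-391.68)² + (-270.85)²) = 476.21 m.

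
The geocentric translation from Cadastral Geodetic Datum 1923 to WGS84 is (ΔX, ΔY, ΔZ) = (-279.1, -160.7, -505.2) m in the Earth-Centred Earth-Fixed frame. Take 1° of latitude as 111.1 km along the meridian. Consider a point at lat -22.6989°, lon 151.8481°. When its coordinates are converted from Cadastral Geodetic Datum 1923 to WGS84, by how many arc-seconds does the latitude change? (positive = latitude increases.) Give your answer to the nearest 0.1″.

Δφ = -13.0″

sin φ = -0.385888, cos φ = 0.922545, sin λ = 0.471811, cos λ = -0.881700.
North component: ΔN = −sin φ cos λ·ΔX − sin φ sin λ·ΔY + cos φ·ΔZ = −(-0.385888)(-0.881700)(-279.1) − (-0.385888)(0.471811)(-160.7) + (0.922545)(-505.2) = -400.37 m.
1° of latitude spans 111100 m, so Δφ = -400.37 / 111100 × 3600 = -12.973″.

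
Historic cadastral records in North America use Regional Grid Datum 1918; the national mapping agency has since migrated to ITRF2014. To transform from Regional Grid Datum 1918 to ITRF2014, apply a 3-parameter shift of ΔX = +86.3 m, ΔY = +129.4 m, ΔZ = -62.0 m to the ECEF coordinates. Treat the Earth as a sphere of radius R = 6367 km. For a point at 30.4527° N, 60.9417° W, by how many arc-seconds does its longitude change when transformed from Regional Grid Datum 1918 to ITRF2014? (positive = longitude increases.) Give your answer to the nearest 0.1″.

sin φ = 0.506827, cos φ = 0.862048, sin λ = -0.874126, cos λ = 0.485699.
East component: ΔE = −sin λ·ΔX + cos λ·ΔY = −(-0.874126)(86.3) + (0.485699)(129.4) = 138.29 m.
1° of latitude spans πR/180 = 111125 m; at latitude φ, 1° of longitude spans that × cos φ = 95795.2 m, so Δλ = 138.29 / 95795.2 × 3600 = 5.197″.

Δλ = 5.2″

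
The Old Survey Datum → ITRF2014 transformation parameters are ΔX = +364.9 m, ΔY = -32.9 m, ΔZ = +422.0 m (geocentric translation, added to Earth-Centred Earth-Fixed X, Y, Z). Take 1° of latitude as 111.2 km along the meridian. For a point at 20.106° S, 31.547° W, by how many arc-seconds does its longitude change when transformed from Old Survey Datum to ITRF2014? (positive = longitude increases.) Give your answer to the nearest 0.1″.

Δλ = 5.6″

sin φ = -0.343758, cos φ = 0.939058, sin λ = -0.523198, cos λ = 0.852211.
East component: ΔE = −sin λ·ΔX + cos λ·ΔY = −(-0.523198)(364.9) + (0.852211)(-32.9) = 162.88 m.
1° of latitude spans 111200 m; at latitude φ, 1° of longitude spans that × cos φ = 104423.3 m, so Δλ = 162.88 / 104423.3 × 3600 = 5.615″.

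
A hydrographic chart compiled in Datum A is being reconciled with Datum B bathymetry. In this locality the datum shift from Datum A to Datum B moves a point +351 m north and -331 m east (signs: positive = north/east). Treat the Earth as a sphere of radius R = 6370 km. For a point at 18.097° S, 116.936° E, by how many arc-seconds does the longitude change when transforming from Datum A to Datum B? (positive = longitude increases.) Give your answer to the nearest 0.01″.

Δλ = -11.28″

At latitude -18.097°, cos φ = 0.950532.
One radian of longitude at latitude φ spans R cos φ, so Δλ = ΔE / (R cos φ) = -331.0 / (6370000 × 0.950532) = -5.4667e-05 rad = -11.276″.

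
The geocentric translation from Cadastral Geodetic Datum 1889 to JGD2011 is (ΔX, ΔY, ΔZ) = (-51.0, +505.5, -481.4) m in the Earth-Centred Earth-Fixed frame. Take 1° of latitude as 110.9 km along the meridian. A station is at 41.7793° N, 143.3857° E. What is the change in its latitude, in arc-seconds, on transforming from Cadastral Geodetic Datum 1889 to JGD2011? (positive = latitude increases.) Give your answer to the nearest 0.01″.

Δφ = -19.06″

sin φ = 0.666263, cos φ = 0.745717, sin λ = 0.596425, cos λ = -0.802669.
North component: ΔN = −sin φ cos λ·ΔX − sin φ sin λ·ΔY + cos φ·ΔZ = −(0.666263)(-0.802669)(-51.0) − (0.666263)(0.596425)(505.5) + (0.745717)(-481.4) = -587.14 m.
1° of latitude spans 110900 m, so Δφ = -587.14 / 110900 × 3600 = -19.059″.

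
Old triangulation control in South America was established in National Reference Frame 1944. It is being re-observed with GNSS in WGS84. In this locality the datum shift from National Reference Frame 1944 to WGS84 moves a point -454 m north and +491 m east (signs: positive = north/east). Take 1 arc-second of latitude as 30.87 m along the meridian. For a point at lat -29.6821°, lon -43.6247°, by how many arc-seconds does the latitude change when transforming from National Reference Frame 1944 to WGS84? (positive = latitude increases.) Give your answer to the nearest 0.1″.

1″ of latitude = 30.87 m, so Δφ = -454.0 / 30.87 = -14.707″.

Δφ = -14.7″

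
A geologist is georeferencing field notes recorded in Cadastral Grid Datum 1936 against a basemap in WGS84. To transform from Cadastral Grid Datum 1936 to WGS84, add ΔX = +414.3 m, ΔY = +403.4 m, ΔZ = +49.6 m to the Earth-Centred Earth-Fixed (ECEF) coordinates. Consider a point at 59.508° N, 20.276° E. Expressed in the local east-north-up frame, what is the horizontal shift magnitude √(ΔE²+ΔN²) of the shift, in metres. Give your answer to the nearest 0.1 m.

At φ = 59.508°, λ = 20.276°: sin φ = 0.861700, cos φ = 0.507418, sin λ = 0.346543, cos λ = 0.938034.
ΔE = −sin λ·ΔX + cos λ·ΔY = −(0.346543)·(414.3) + (0.938034)·(403.4) = 234.83 m.
ΔN = −sin φ cos λ·ΔX − sin φ sin λ·ΔY + cos φ·ΔZ = −(0.861700)(0.938034)(414.3) − (0.861700)(0.346543)(403.4) + (0.507418)(49.6) = -430.17 m.
Horizontal magnitude = √(ΔE² + ΔN²) = √(234.83² + (-430.17)²) = 490.10 m.

490.1 m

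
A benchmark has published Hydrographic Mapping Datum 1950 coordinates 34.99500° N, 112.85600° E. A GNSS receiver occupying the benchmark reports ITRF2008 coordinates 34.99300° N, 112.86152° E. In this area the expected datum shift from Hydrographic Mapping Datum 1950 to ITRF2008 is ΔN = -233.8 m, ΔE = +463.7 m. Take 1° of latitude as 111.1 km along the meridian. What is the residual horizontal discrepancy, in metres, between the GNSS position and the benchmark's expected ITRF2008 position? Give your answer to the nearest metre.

40 m

Observed coordinate differences: Δφ = -0.00200°, Δλ = +0.00552°.
Converting to metres (1° lat = 111100 m, cos φ = 0.819202): observed ΔN = -222.2 m, observed ΔE = 502.4 m.
Subtracting the expected shift leaves a residual of -222.2 − (-233.8) = 11.6 m north and 502.4 − (463.7) = 38.7 m east.
Residual distance = √(11.6² + 38.7²) = 40.4 m.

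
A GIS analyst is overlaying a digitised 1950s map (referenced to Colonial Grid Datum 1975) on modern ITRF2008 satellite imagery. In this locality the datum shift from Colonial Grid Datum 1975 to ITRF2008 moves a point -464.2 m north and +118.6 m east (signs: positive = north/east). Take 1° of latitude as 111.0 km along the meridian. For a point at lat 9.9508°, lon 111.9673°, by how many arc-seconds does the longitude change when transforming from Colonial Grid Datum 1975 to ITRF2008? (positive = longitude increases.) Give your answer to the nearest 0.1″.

Δλ = 3.9″

At latitude 9.9508°, cos φ = 0.984957.
1° of longitude at this latitude = 111.0 × cos φ = 109.33 km, so Δλ = 118.6 / 109330.2 = 0.0010848° = 3.905″.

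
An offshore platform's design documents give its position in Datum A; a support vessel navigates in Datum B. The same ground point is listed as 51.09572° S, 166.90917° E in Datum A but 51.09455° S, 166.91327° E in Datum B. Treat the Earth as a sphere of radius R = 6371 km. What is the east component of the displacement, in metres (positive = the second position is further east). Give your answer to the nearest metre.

ΔE = 286 m

Δφ = -51.09455° − -51.09572° = +0.00117°; Δλ = 166.91327° − 166.90917° = +0.00410°.
1° along a meridian = πR/180 = 111195 m.
ΔN = Δφ × 111195 = 130.1 m; ΔE = Δλ × 111195 × cos(-51.09572°) = +0.00410 × 111195 × 0.628021 = 286.3 m.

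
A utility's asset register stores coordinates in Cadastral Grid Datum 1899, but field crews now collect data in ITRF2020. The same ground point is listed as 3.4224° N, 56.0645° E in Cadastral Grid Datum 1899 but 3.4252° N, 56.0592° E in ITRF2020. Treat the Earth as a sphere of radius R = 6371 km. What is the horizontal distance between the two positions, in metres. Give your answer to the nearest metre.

Δφ = 3.4252° − 3.4224° = +0.0028°; Δλ = 56.0592° − 56.0645° = -0.0053°.
1° along a meridian = πR/180 = 111195 m.
ΔN = Δφ × 111195 = 311.3 m; ΔE = Δλ × 111195 × cos(3.4224°) = -0.0053 × 111195 × 0.998217 = -588.3 m.
Distance = √(ΔE² + ΔN²) = √((-588.3)² + 311.3²) = 665.6 m.

666 m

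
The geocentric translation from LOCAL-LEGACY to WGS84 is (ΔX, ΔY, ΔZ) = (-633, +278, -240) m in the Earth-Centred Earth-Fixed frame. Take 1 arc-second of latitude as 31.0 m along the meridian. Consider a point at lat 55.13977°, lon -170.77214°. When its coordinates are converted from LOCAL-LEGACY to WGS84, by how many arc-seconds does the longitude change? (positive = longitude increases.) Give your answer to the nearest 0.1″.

sin φ = 0.820549, cos φ = 0.571576, sin λ = -0.160361, cos λ = -0.987058.
East component: ΔE = −sin λ·ΔX + cos λ·ΔY = −(-0.160361)(-633) + (-0.987058)(278) = -375.91 m.
1° of latitude spans 3600 × 31.00 = 111600 m; at latitude φ, 1° of longitude spans that × cos φ = 63787.9 m, so Δλ = -375.91 / 63787.9 × 3600 = -21.215″.

Δλ = -21.2″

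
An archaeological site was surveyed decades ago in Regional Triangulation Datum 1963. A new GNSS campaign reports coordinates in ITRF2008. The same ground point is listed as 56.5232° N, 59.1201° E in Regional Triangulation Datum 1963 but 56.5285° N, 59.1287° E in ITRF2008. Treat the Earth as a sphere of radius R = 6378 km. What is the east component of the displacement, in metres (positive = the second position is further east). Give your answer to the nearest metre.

ΔE = 528 m

Δφ = 56.5285° − 56.5232° = +0.0053°; Δλ = 59.1287° − 59.1201° = +0.0086°.
1° along a meridian = πR/180 = 111317 m.
ΔN = Δφ × 111317 = 590.0 m; ΔE = Δλ × 111317 × cos(56.5232°) = +0.0086 × 111317 × 0.551599 = 528.1 m.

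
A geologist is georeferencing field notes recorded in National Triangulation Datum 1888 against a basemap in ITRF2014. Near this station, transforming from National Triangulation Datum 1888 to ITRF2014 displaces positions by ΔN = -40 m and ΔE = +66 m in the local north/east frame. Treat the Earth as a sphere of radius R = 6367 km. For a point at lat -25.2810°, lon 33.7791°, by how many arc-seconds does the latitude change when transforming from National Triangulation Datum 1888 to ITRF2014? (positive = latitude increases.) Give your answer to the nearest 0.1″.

On a sphere of radius R, 1 rad of latitude = R, so Δφ = ΔN / R = -40.0 / 6367000 = -6.2824e-06 rad = -1.296″.

Δφ = -1.3″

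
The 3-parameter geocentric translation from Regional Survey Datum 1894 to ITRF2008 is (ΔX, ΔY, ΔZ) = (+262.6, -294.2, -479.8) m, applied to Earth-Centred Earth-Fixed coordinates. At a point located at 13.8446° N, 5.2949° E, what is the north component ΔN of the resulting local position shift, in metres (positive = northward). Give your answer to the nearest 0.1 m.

ΔN = -521.9 m

At φ = 13.8446°, λ = 5.2949°: sin φ = 0.239289, cos φ = 0.970948, sin λ = 0.092282, cos λ = 0.995733.
ΔN = −sin φ cos λ·ΔX − sin φ sin λ·ΔY + cos φ·ΔZ = −(0.239289)(0.995733)(262.6) − (0.239289)(0.092282)(-294.2) + (0.970948)(-479.8) = -521.93 m.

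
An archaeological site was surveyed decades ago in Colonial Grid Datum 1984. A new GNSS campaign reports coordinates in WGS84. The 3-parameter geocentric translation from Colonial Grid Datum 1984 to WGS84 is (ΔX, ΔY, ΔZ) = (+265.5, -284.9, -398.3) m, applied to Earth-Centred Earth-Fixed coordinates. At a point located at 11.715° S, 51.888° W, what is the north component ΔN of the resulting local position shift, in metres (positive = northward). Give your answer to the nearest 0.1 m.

The local north axis is (−sin φ cos λ, −sin φ sin λ, cos φ), giving ΔN = 33.272 + 45.514 − 390.003 = -311.22 m.

ΔN = -311.2 m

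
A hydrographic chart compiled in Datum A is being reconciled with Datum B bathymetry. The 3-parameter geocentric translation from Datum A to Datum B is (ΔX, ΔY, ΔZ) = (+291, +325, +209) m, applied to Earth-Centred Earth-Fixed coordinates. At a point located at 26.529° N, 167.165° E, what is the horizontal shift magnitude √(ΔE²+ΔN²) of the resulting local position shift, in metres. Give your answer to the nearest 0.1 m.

The local east axis at (φ, λ) is (−sin λ, cos λ, 0), so ΔE = −sin(167.165°)·291 + cos(167.165°)·325 = -381.52 m.
The local north axis is (−sin φ cos λ, −sin φ sin λ, cos φ), giving ΔN = 126.728 − 32.247 + 186.994 = 281.48 m.
Horizontal magnitude = √(ΔE² + ΔN²) = √((-381.52)² + 281.48²) = 474.12 m.

474.1 m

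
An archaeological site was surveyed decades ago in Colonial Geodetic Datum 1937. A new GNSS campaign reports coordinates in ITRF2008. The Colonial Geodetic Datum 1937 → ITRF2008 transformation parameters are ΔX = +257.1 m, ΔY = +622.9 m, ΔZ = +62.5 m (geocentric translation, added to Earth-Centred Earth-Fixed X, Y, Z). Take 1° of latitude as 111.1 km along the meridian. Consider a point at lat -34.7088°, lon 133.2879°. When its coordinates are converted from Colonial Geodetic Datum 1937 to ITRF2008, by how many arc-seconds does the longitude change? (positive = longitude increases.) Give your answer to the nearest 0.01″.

sin φ = -0.569406, cos φ = 0.822057, sin λ = 0.727918, cos λ = -0.685665.
East component: ΔE = −sin λ·ΔX + cos λ·ΔY = −(0.727918)(257.1) + (-0.685665)(622.9) = -614.25 m.
1° of latitude spans 111100 m; at latitude φ, 1° of longitude spans that × cos φ = 91330.5 m, so Δλ = -614.25 / 91330.5 × 3600 = -24.212″.

Δλ = -24.21″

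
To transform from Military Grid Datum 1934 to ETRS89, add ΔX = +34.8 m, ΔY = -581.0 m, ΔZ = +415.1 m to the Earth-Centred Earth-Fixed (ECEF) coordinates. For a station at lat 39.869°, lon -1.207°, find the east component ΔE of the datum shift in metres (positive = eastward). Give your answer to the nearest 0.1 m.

At φ = 39.869°, λ = -1.207°: sin φ = 0.641034, cos φ = 0.767512, sin λ = -0.021065, cos λ = 0.999778.
ΔE = −sin λ·ΔX + cos λ·ΔY = −(-0.021065)·(34.8) + (0.999778)·(-581.0) = -580.14 m.

ΔE = -580.1 m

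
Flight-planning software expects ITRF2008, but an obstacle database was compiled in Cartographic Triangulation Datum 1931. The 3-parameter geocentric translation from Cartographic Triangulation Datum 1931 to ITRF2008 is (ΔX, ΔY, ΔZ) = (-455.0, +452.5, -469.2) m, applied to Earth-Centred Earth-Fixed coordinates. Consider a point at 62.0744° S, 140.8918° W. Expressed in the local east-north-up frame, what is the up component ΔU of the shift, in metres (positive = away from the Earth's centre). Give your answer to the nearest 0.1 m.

At φ = -62.0744°, λ = -140.8918°: sin φ = -0.883556, cos φ = 0.468325, sin λ = -0.630787, cos λ = -0.775956.
ΔU = cos φ cos λ·ΔX + cos φ sin λ·ΔY + sin φ·ΔZ = (0.468325)(-0.775956)(-455.0) + (0.468325)(-0.630787)(452.5) + (-0.883556)(-469.2) = 446.24 m.

ΔU = 446.2 m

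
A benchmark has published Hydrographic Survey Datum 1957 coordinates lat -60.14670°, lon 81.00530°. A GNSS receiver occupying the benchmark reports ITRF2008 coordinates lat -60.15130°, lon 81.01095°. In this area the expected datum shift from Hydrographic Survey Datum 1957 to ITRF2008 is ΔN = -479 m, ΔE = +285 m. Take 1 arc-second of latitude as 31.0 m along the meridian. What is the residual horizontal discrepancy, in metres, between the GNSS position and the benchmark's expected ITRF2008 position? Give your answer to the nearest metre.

Observed coordinate differences: Δφ = -0.00460°, Δλ = +0.00565°.
Converting to metres (1° lat = 111600 m, cos φ = 0.497781): observed ΔN = -513.4 m, observed ΔE = 313.9 m.
Subtracting the expected shift leaves a residual of -513.4 − (-479) = -34.4 m north and 313.9 − (285) = 28.9 m east.
Residual distance = √((-34.4)² + 28.9²) = 44.9 m.

45 m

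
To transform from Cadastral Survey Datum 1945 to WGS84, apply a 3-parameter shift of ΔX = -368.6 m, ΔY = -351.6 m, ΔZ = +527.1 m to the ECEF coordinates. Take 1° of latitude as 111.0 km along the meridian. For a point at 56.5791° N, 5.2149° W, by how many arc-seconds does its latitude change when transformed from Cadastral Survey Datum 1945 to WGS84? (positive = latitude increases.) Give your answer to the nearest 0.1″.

Δφ = 18.5″

sin φ = 0.834647, cos φ = 0.550785, sin λ = -0.090892, cos λ = 0.995861.
North component: ΔN = −sin φ cos λ·ΔX − sin φ sin λ·ΔY + cos φ·ΔZ = −(0.834647)(0.995861)(-368.6) − (0.834647)(-0.090892)(-351.6) + (0.550785)(527.1) = 570.02 m.
1° of latitude spans 111000 m, so Δφ = 570.02 / 111000 × 3600 = 18.487″.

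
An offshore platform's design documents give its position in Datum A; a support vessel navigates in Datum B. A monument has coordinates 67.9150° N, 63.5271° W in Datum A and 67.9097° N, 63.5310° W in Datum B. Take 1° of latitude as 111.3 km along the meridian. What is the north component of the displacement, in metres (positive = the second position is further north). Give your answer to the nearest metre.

Δφ = 67.9097° − 67.9150° = -0.0053°; Δλ = -63.5310° − -63.5271° = -0.0039°.
ΔN = Δφ × 111300 = -589.9 m; ΔE = Δλ × 111300 × cos(67.9150°) = -0.0039 × 111300 × 0.375982 = -163.2 m.

ΔN = -590 m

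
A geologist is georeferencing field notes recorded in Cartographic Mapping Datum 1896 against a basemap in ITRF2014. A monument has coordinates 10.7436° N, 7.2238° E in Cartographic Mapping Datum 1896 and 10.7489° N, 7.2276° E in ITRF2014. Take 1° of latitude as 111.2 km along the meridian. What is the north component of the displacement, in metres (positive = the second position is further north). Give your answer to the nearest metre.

Δφ = 10.7489° − 10.7436° = +0.0053°; Δλ = 7.2276° − 7.2238° = +0.0038°.
ΔN = Δφ × 111200 = 589.4 m; ΔE = Δλ × 111200 × cos(10.7436°) = +0.0038 × 111200 × 0.982471 = 415.2 m.

ΔN = 589 m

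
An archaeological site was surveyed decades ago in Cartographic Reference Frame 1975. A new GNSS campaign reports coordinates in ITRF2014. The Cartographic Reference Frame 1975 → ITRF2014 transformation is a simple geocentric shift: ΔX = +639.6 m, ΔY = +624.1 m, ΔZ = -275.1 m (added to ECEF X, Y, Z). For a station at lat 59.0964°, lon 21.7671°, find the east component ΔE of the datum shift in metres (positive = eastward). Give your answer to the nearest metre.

The local east axis at (φ, λ) is (−sin λ, cos λ, 0), so ΔE = −sin(21.7671°)·639.6 + cos(21.7671°)·624.1 = 342.42 m.

ΔE = 342 m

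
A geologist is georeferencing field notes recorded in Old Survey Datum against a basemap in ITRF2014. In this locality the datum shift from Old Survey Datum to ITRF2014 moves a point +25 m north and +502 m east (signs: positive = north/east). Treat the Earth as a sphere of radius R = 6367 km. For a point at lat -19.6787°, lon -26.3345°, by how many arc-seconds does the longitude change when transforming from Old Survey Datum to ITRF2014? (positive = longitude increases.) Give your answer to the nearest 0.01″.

Δλ = 17.27″

At latitude -19.6787°, cos φ = 0.941596.
One radian of longitude at latitude φ spans R cos φ, so Δλ = ΔE / (R cos φ) = 502.0 / (6367000 × 0.941596) = 8.3734e-05 rad = 17.271″.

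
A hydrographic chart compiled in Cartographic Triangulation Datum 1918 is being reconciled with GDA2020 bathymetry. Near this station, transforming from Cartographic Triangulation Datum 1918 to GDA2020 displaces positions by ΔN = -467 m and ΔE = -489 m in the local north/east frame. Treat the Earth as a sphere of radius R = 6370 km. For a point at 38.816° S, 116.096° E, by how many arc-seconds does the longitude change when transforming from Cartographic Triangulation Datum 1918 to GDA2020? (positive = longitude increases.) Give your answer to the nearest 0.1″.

Δλ = -20.3″

At latitude -38.816°, cos φ = 0.779163.
One radian of longitude at latitude φ spans R cos φ, so Δλ = ΔE / (R cos φ) = -489.0 / (6370000 × 0.779163) = -9.8524e-05 rad = -20.322″.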